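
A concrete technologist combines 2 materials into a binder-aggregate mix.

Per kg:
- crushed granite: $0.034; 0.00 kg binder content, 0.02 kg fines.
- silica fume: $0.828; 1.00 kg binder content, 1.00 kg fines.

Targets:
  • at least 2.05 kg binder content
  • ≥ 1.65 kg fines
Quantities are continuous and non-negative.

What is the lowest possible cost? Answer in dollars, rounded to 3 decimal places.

Let x1 = kg of crushed granite, x2 = kg of silica fume.
Minimize 0.034x1 + 0.828x2 subject to:
  1x2 ≥ 2.05   (binder content)
  0.02x1 + 1x2 ≥ 1.65   (fines)
  x1, x2 ≥ 0.
The optimal basis is {silica fume}; crushed granite drops out. The binder content requirement is met with equality.
That vertex is x2 = 2.05.
Hence cost = 0.828·2.05 = $1.69740.

$1.697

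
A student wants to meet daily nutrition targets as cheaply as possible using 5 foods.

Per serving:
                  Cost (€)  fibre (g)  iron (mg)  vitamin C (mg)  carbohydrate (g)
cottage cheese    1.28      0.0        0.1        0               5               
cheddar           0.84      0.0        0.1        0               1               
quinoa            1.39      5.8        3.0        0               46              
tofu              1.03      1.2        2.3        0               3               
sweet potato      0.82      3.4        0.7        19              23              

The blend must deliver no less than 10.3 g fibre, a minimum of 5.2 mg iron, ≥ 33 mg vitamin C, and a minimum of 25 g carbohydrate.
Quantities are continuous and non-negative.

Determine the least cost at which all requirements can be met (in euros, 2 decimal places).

€3.23

Treat it as an LP. Let x1 = servings of cottage cheese, x2 = servings of cheddar, x3 = servings of quinoa, x4 = servings of tofu, x5 = servings of sweet potato.
Minimize 1.28x1 + 0.84x2 + 1.39x3 + 1.03x4 + 0.82x5 subject to:
  5.8x3 + 1.2x4 + 3.4x5 ≥ 10.3   (fibre)
  0.1x1 + 0.1x2 + 3x3 + 2.3x4 + 0.7x5 ≥ 5.2   (iron)
  19x5 ≥ 33   (vitamin C)
  5x1 + 1x2 + 46x3 + 3x4 + 23x5 ≥ 25   (carbohydrate)
  x1, x2, x3, x4, x5 ≥ 0.
The cheapest feasible vertex uses only quinoa, tofu, sweet potato; cottage cheese, cheddar are not used. There the fibre, iron, vitamin C constraints are tight.
Optimal quantities: quinoa = 0.5469 servings, tofu = 1.019 servings, sweet potato = 1.737 servings.
Hence cost = 1.39·0.5469 + 1.03·1.019 + 0.82·1.737 = €3.2341.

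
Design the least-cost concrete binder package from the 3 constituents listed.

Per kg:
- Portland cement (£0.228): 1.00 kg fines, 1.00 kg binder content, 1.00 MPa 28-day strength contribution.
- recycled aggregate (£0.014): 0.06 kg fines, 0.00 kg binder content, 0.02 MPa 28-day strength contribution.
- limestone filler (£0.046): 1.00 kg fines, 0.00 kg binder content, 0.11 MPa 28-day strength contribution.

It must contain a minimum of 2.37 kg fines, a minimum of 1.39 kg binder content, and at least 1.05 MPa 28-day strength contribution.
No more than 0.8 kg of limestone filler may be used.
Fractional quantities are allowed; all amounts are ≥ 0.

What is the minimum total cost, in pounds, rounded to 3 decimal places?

Let x1 = kg of Portland cement, x2 = kg of recycled aggregate, x3 = kg of limestone filler.
Minimise 0.228x1 + 0.014x2 + 0.046x3 s.t.:
  1x1 + 0.06x2 + 1x3 ≥ 2.37   (fines)
  1x1 ≥ 1.39   (binder content)
  1x1 + 0.02x2 + 0.11x3 ≥ 1.05   (28-day strength contribution)
  x3 ≤ 0.8
  x1, x2, x3 ≥ 0.
The cheapest feasible vertex uses only Portland cement, limestone filler; recycled aggregate is not used. Binding constraints: fines and the limestone filler cap.
Optimal quantities: Portland cement = 1.57 kg, limestone filler = 0.8 kg.
Objective = 0.228·1.57 + 0.046·0.8 = 0.39476.

£0.395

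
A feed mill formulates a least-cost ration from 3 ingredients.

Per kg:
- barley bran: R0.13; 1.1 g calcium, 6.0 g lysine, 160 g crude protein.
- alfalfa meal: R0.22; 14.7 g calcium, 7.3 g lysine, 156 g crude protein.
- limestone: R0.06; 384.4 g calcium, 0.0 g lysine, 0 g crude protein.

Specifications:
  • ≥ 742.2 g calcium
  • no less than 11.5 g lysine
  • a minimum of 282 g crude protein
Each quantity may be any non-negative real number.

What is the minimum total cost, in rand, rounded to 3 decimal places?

R0.365

Let x1 = kg of barley bran, x2 = kg of alfalfa meal, x3 = kg of limestone.
min 0.13x1 + 0.22x2 + 0.06x3 s.t.:
  1.1x1 + 14.7x2 + 384.4x3 ≥ 742.2   (calcium)
  6x1 + 7.3x2 ≥ 11.5   (lysine)
  160x1 + 156x2 ≥ 282   (crude protein)
  x1, x2, x3 ≥ 0.
The minimum-cost mix takes nothing from alfalfa meal — only barley bran, limestone. The calcium and lysine requirements are met with equality.
That vertex is x1 = 1.917, x3 = 1.925.
Cost = 0.13·1.917 + 0.06·1.925 = 0.36471.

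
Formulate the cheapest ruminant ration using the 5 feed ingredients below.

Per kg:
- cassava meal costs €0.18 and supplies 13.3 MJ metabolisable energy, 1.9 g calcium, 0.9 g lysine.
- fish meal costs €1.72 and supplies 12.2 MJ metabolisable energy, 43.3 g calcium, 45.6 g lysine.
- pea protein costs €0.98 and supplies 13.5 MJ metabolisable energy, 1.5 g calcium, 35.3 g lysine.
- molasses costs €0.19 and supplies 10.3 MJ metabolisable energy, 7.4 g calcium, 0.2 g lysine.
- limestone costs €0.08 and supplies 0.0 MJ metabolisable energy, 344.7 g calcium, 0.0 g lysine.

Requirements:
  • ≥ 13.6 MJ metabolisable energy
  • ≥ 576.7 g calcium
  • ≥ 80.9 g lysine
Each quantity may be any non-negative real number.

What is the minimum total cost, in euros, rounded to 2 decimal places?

Set it up as a linear program. Let x1 = kg of cassava meal, x2 = kg of fish meal, x3 = kg of pea protein, x4 = kg of molasses, x5 = kg of limestone.
Minimize 0.18x1 + 1.72x2 + 0.98x3 + 0.19x4 + 0.08x5 s.t.:
  13.3x1 + 12.2x2 + 13.5x3 + 10.3x4 ≥ 13.6   (metabolisable energy)
  1.9x1 + 43.3x2 + 1.5x3 + 7.4x4 + 344.7x5 ≥ 576.7   (calcium)
  0.9x1 + 45.6x2 + 35.3x3 + 0.2x4 ≥ 80.9   (lysine)
  x1, x2, x3, x4, x5 ≥ 0.
The optimal basis is {pea protein, limestone}; cassava meal, fish meal, molasses drop out. The calcium and lysine requirements are met with equality.
So pea protein = 2.292 kg, limestone = 1.663 kg.
Objective = 0.98·2.292 + 0.08·1.663 = 2.3792.

€2.38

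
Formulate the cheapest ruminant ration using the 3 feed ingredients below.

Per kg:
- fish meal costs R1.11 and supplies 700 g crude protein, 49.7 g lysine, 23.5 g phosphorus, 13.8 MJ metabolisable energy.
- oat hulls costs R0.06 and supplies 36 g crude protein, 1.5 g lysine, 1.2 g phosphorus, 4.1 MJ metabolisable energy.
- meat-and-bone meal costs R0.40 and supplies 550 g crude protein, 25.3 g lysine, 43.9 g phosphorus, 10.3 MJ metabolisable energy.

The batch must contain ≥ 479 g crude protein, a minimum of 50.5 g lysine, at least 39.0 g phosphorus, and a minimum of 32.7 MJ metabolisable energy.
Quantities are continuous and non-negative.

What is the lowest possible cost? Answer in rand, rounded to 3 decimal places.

R0.925

This is a linear program. Let x1 = kg of fish meal, x2 = kg of oat hulls, x3 = kg of meat-and-bone meal.
min 1.11x1 + 0.06x2 + 0.4x3 with:
  700x1 + 36x2 + 550x3 ≥ 479   (crude protein)
  49.7x1 + 1.5x2 + 25.3x3 ≥ 50.5   (lysine)
  23.5x1 + 1.2x2 + 43.9x3 ≥ 39   (phosphorus)
  13.8x1 + 4.1x2 + 10.3x3 ≥ 32.7   (metabolisable energy)
  x1, x2, x3 ≥ 0.
The cheapest feasible vertex uses only oat hulls, meat-and-bone meal; fish meal is not used. There the lysine and metabolisable energy constraints are tight.
Optimal quantities: oat hulls = 3.479 kg, meat-and-bone meal = 1.79 kg.
Total cost: 0.06·3.479 + 0.4·1.79 = 0.92474.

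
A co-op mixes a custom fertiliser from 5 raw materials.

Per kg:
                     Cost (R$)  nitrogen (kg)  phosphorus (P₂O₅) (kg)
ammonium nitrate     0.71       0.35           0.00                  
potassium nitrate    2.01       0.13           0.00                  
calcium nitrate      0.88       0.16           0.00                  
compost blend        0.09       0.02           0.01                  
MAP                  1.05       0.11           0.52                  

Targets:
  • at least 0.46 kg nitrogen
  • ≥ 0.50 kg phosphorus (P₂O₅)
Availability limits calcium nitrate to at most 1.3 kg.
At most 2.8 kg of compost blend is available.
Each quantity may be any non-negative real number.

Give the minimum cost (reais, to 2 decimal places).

Let x1 = kg of ammonium nitrate, x2 = kg of potassium nitrate, x3 = kg of calcium nitrate, x4 = kg of compost blend, x5 = kg of MAP.
Minimize 0.71x1 + 2.01x2 + 0.88x3 + 0.09x4 + 1.05x5 s.t.:
  0.35x1 + 0.13x2 + 0.16x3 + 0.02x4 + 0.11x5 ≥ 0.46   (nitrogen)
  0.01x4 + 0.52x5 ≥ 0.5   (phosphorus (P₂O₅))
  x3 ≤ 1.3
  x4 ≤ 2.8
  x1, x2, x3, x4, x5 ≥ 0.
The optimal basis is {ammonium nitrate, MAP}; potassium nitrate, calcium nitrate, compost blend drop out. Binding constraints: nitrogen and phosphorus (P₂O₅).
Solving gives x1 = 1.012, x5 = 0.9615.
Objective = 0.71·1.012 + 1.05·0.9615 = 1.7281.

R$1.73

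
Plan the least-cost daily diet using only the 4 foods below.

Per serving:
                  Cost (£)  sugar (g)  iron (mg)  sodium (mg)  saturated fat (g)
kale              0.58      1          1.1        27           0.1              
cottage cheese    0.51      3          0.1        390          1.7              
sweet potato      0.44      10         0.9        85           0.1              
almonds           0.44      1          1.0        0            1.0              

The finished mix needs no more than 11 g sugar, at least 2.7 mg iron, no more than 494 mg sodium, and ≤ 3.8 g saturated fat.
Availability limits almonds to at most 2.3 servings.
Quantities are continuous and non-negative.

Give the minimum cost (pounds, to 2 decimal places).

This is a linear program. Let x1 = servings of kale, x2 = servings of cottage cheese, x3 = servings of sweet potato, x4 = servings of almonds.
Minimise 0.58x1 + 0.51x2 + 0.44x3 + 0.44x4 with:
  1x1 + 3x2 + 10x3 + 1x4 ≤ 11   (sugar)
  1.1x1 + 0.1x2 + 0.9x3 + 1x4 ≥ 2.7   (iron)
  27x1 + 390x2 + 85x3 ≤ 494   (sodium)
  0.1x1 + 1.7x2 + 0.1x3 + 1x4 ≤ 3.8   (saturated fat)
  x4 ≤ 2.3
  x1, x2, x3, x4 ≥ 0.
At the optimum only sweet potato, almonds are positive (kale, cottage cheese = 0). There the iron and the almonds cap constraints are tight.
Optimal quantities: sweet potato = 0.4444 servings, almonds = 2.3 servings.
Hence cost = 0.44·0.4444 + 0.44·2.3 = £1.2075.

£1.21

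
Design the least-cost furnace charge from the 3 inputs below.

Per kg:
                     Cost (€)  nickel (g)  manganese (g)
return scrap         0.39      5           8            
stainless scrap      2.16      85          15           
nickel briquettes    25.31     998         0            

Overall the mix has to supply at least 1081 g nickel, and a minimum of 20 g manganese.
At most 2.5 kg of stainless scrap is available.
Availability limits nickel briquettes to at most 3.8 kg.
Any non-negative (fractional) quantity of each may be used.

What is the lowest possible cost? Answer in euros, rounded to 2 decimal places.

€27.42

This is a linear program. Let x1 = kg of return scrap, x2 = kg of stainless scrap, x3 = kg of nickel briquettes.
min 0.39x1 + 2.16x2 + 25.31x3 subject to:
  5x1 + 85x2 + 998x3 ≥ 1081   (nickel)
  8x1 + 15x2 ≥ 20   (manganese)
  x2 ≤ 2.5
  x3 ≤ 3.8
  x1, x2, x3 ≥ 0.
At the optimum only stainless scrap, nickel briquettes are positive (return scrap = 0). Binding constraints: nickel and manganese.
That vertex is x2 = 1.333, x3 = 0.9696.
Hence cost = 2.16·1.333 + 25.31·0.9696 = €27.4199.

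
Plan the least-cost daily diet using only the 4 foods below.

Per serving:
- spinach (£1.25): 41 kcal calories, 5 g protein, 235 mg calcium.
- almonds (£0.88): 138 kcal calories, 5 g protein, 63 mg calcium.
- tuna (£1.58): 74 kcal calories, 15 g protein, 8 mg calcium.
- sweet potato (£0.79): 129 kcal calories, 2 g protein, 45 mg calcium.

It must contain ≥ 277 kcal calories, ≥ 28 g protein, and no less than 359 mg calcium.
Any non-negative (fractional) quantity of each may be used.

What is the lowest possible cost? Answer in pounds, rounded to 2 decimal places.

Let x1 = servings of spinach, x2 = servings of almonds, x3 = servings of tuna, x4 = servings of sweet potato.
Minimize 1.25x1 + 0.88x2 + 1.58x3 + 0.79x4 s.t.:
  41x1 + 138x2 + 74x3 + 129x4 ≥ 277   (calories)
  5x1 + 5x2 + 15x3 + 2x4 ≥ 28   (protein)
  235x1 + 63x2 + 8x3 + 45x4 ≥ 359   (calcium)
  x1, x2, x3, x4 ≥ 0.
The optimal basis is {spinach, almonds, tuna}; sweet potato drops out. There the calories, protein, calcium constraints are tight.
That vertex is x1 = 1.2079, x2 = 1.0512, x3 = 1.1136.
Cost = 1.25·1.2079 + 0.88·1.0512 + 1.58·1.1136 = 4.1944.

£4.19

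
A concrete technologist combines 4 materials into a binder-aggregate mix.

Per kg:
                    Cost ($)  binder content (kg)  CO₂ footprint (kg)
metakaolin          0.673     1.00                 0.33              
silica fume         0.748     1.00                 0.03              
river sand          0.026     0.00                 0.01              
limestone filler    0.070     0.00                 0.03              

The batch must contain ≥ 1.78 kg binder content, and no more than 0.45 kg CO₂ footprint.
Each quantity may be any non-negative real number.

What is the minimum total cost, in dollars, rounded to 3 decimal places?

This is a linear program. Let x1 = kg of metakaolin, x2 = kg of silica fume, x3 = kg of river sand, x4 = kg of limestone filler.
min 0.673x1 + 0.748x2 + 0.026x3 + 0.07x4 with:
  1x1 + 1x2 ≥ 1.78   (binder content)
  0.33x1 + 0.03x2 + 0.01x3 + 0.03x4 ≤ 0.45   (CO₂ footprint)
  x1, x2, x3, x4 ≥ 0.
The optimal basis is {metakaolin, silica fume}; river sand, limestone filler drop out. Binding constraints: binder content and CO₂ footprint.
That vertex is x1 = 1.322, x2 = 0.458.
Cost = 0.673·1.322 + 0.748·0.458 = 1.23229.

$1.232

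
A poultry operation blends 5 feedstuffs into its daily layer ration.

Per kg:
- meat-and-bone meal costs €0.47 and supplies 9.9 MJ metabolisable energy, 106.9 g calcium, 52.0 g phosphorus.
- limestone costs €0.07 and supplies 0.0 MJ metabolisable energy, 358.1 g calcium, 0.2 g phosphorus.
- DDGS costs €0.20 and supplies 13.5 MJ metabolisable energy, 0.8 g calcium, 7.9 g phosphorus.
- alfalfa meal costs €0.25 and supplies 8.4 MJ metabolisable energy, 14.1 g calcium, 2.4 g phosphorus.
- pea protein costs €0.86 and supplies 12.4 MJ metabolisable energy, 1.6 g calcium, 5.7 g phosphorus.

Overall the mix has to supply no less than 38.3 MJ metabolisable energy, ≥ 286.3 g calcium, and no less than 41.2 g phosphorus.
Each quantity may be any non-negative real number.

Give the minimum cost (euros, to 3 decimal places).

Treat it as an LP. Let x1 = kg of meat-and-bone meal, x2 = kg of limestone, x3 = kg of DDGS, x4 = kg of alfalfa meal, x5 = kg of pea protein.
Minimise 0.47x1 + 0.07x2 + 0.2x3 + 0.25x4 + 0.86x5 subject to:
  9.9x1 + 13.5x3 + 8.4x4 + 12.4x5 ≥ 38.3   (metabolisable energy)
  106.9x1 + 358.1x2 + 0.8x3 + 14.1x4 + 1.6x5 ≥ 286.3   (calcium)
  52x1 + 0.2x2 + 7.9x3 + 2.4x4 + 5.7x5 ≥ 41.2   (phosphorus)
  x1, x2, x3, x4, x5 ≥ 0.
The minimum-cost mix takes nothing from alfalfa meal, pea protein — only meat-and-bone meal, limestone, DDGS. The metabolisable energy, calcium, phosphorus requirements are met with equality.
Solving gives x1 = 0.4037, x2 = 0.6733, x3 = 2.541.
Cost = 0.47·0.4037 + 0.07·0.6733 + 0.2·2.541 = 0.74507.

€0.745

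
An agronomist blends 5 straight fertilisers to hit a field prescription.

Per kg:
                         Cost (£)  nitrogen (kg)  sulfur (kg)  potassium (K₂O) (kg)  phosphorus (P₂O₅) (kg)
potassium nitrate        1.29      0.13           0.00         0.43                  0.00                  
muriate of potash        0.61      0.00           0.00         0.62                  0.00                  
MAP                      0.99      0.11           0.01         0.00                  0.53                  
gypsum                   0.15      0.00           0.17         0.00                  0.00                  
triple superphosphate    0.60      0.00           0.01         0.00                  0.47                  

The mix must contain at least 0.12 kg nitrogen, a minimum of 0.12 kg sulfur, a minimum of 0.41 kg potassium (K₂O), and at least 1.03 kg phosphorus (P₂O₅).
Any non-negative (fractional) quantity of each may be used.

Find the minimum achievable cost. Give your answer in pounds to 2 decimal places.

£2.15

Set it up as a linear program. Let x1 = kg of potassium nitrate, x2 = kg of muriate of potash, x3 = kg of MAP, x4 = kg of gypsum, x5 = kg of triple superphosphate.
min 1.29x1 + 0.61x2 + 0.99x3 + 0.15x4 + 0.6x5 s.t.:
  0.13x1 + 0.11x3 ≥ 0.12   (nitrogen)
  0.01x3 + 0.17x4 + 0.01x5 ≥ 0.12   (sulfur)
  0.43x1 + 0.62x2 ≥ 0.41   (potassium (K₂O))
  0.53x3 + 0.47x5 ≥ 1.03   (phosphorus (P₂O₅))
  x1, x2, x3, x4, x5 ≥ 0.
At the optimum only muriate of potash, MAP, gypsum, triple superphosphate are positive (potassium nitrate = 0). The nitrogen, sulfur, potassium (K₂O), phosphorus (P₂O₅) requirements are met with equality.
That vertex is x2 = 0.6613, x3 = 1.091, x4 = 0.5852, x5 = 0.9613.
Hence cost = 0.61·0.6613 + 0.99·1.091 + 0.15·0.5852 + 0.6·0.9613 = £2.1480.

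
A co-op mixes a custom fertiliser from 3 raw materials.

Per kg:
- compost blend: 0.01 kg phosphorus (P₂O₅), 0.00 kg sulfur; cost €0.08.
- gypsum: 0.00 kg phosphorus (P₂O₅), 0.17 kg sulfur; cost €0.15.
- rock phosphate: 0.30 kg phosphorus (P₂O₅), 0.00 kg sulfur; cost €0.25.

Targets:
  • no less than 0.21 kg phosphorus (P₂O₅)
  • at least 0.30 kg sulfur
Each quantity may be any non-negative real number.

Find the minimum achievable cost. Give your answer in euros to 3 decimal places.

Let x1 = kg of compost blend, x2 = kg of gypsum, x3 = kg of rock phosphate.
min 0.08x1 + 0.15x2 + 0.25x3 s.t.:
  0.01x1 + 0.3x3 ≥ 0.21   (phosphorus (P₂O₅))
  0.17x2 ≥ 0.3   (sulfur)
  x1, x2, x3 ≥ 0.
The cheapest feasible vertex uses only gypsum, rock phosphate; compost blend is not used. There the phosphorus (P₂O₅) and sulfur constraints are tight.
That vertex is x2 = 1.765, x3 = 0.7.
Objective = 0.15·1.765 + 0.25·0.7 = 0.43975.

€0.440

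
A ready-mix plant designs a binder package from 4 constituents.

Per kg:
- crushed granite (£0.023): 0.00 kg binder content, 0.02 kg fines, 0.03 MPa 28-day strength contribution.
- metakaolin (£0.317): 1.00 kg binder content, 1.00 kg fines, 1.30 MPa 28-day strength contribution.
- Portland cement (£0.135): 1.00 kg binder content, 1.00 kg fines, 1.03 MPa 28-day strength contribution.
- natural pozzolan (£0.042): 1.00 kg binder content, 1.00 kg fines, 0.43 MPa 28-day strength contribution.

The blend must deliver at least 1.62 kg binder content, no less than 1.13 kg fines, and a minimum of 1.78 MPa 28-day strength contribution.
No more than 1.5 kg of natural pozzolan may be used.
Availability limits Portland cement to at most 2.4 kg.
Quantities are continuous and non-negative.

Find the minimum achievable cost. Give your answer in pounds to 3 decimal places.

Set it up as a linear program. Let x1 = kg of crushed granite, x2 = kg of metakaolin, x3 = kg of Portland cement, x4 = kg of natural pozzolan.
min 0.023x1 + 0.317x2 + 0.135x3 + 0.042x4 with:
  1x2 + 1x3 + 1x4 ≥ 1.62   (binder content)
  0.02x1 + 1x2 + 1x3 + 1x4 ≥ 1.13   (fines)
  0.03x1 + 1.3x2 + 1.03x3 + 0.43x4 ≥ 1.78   (28-day strength contribution)
  x4 ≤ 1.5
  x3 ≤ 2.4
  x1, x2, x3, x4 ≥ 0.
The optimal basis is {Portland cement, natural pozzolan}; crushed granite, metakaolin drop out. There the 28-day strength contribution and the natural pozzolan cap constraints are tight.
That vertex is x3 = 1.102, x4 = 1.5.
Hence cost = 0.135·1.102 + 0.042·1.5 = £0.21177.

£0.212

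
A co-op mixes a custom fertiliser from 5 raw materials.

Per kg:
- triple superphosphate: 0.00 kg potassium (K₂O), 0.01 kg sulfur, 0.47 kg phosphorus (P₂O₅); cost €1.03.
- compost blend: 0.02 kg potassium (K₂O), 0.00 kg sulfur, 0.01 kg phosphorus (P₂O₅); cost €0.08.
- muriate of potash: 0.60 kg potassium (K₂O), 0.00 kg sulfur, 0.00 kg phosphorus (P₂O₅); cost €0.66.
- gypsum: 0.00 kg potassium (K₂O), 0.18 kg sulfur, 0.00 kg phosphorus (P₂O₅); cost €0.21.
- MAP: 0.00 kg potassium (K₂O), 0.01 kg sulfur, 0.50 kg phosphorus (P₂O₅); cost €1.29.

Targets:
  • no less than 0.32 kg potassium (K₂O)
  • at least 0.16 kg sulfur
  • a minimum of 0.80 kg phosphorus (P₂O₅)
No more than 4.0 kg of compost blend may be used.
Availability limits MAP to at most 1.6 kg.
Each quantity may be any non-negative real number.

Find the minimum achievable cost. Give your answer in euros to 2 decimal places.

Let x1 = kg of triple superphosphate, x2 = kg of compost blend, x3 = kg of muriate of potash, x4 = kg of gypsum, x5 = kg of MAP.
Minimize 1.03x1 + 0.08x2 + 0.66x3 + 0.21x4 + 1.29x5 s.t.:
  0.02x2 + 0.6x3 ≥ 0.32   (potassium (K₂O))
  0.01x1 + 0.18x4 + 0.01x5 ≥ 0.16   (sulfur)
  0.47x1 + 0.01x2 + 0.5x5 ≥ 0.8   (phosphorus (P₂O₅))
  x2 ≤ 4
  x5 ≤ 1.6
  x1, x2, x3, x4, x5 ≥ 0.
At the optimum only triple superphosphate, muriate of potash, gypsum are positive (compost blend, MAP = 0). The potassium (K₂O), sulfur, phosphorus (P₂O₅) requirements are met with equality.
Solving gives x1 = 1.702, x3 = 0.5333, x4 = 0.7943.
Objective = 1.03·1.702 + 0.66·0.5333 + 0.21·0.7943 = 2.2718.

€2.27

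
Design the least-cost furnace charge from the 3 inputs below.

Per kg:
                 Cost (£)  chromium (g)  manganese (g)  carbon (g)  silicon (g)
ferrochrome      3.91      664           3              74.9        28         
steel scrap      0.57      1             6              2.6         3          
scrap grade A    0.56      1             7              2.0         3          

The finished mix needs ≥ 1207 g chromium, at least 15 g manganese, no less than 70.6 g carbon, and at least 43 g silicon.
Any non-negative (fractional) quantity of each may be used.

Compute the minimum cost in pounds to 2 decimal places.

£7.86

Let x1 = kg of ferrochrome, x2 = kg of steel scrap, x3 = kg of scrap grade A.
Minimise 3.91x1 + 0.57x2 + 0.56x3 subject to:
  664x1 + 1x2 + 1x3 ≥ 1207   (chromium)
  3x1 + 6x2 + 7x3 ≥ 15   (manganese)
  74.9x1 + 2.6x2 + 2x3 ≥ 70.6   (carbon)
  28x1 + 3x2 + 3x3 ≥ 43   (silicon)
  x1, x2, x3 ≥ 0.
The cheapest feasible vertex uses only ferrochrome, scrap grade A; steel scrap is not used. Binding constraints: chromium and manganese.
Optimal quantities: ferrochrome = 1.816 kg, scrap grade A = 1.365 kg.
Hence cost = 3.91·1.816 + 0.56·1.365 = £7.86496.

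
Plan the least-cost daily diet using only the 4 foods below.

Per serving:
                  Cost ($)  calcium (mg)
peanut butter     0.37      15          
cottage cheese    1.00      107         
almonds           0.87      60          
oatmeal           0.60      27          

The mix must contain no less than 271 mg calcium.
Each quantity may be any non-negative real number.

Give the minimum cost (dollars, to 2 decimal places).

$2.53

Treat it as an LP. Let x1 = servings of peanut butter, x2 = servings of cottage cheese, x3 = servings of almonds, x4 = servings of oatmeal.
Minimise 0.37x1 + 1x2 + 0.87x3 + 0.6x4 s.t.:
  15x1 + 107x2 + 60x3 + 27x4 ≥ 271   (calcium)
  x1, x2, x3, x4 ≥ 0.
The optimal basis is {cottage cheese}; peanut butter, almonds, oatmeal drop out. Binding constraint: calcium.
That vertex is x2 = 2.533.
Objective = 1·2.533 = 2.5330.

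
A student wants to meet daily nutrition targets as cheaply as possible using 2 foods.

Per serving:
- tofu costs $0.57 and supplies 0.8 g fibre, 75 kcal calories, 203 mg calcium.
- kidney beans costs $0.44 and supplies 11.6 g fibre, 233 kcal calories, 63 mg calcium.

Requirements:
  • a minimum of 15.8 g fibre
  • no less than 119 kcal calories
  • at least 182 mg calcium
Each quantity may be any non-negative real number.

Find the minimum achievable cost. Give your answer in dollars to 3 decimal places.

$0.861

Let x1 = servings of tofu, x2 = servings of kidney beans.
Minimise 0.57x1 + 0.44x2 with:
  0.8x1 + 11.6x2 ≥ 15.8   (fibre)
  75x1 + 233x2 ≥ 119   (calories)
  203x1 + 63x2 ≥ 182   (calcium)
  x1, x2 ≥ 0.
Both inputs are positive at the optimum. There the fibre and calcium constraints are tight.
Optimal quantities: tofu = 0.4842 servings, kidney beans = 1.329 servings.
Objective = 0.57·0.4842 + 0.44·1.329 = 0.86075.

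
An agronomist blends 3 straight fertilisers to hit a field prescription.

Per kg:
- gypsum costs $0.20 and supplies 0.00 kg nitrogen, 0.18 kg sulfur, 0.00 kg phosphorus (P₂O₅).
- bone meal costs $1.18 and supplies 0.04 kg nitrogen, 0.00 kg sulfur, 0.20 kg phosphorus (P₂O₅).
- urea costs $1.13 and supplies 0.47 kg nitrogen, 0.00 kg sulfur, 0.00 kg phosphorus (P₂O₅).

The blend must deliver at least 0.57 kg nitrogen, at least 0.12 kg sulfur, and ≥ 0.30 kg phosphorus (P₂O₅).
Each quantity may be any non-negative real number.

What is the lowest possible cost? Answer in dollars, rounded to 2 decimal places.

Set it up as a linear program. Let x1 = kg of gypsum, x2 = kg of bone meal, x3 = kg of urea.
Minimize 0.2x1 + 1.18x2 + 1.13x3 with:
  0.04x2 + 0.47x3 ≥ 0.57   (nitrogen)
  0.18x1 ≥ 0.12   (sulfur)
  0.2x2 ≥ 0.3   (phosphorus (P₂O₅))
  x1, x2, x3 ≥ 0.
The optimal mix uses every input. There the nitrogen, sulfur, phosphorus (P₂O₅) constraints are tight.
Solving gives x1 = 0.6667, x2 = 1.5, x3 = 1.085.
Hence cost = 0.2·0.6667 + 1.18·1.5 + 1.13·1.085 = $3.1294.

$3.13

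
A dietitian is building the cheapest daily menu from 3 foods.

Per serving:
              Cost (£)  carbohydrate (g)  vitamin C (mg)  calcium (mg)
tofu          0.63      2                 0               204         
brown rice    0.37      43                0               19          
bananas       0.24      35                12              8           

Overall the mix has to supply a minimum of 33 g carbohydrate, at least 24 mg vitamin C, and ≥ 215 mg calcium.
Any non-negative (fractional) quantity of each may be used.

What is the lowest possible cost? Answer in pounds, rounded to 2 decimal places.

Treat it as an LP. Let x1 = servings of tofu, x2 = servings of brown rice, x3 = servings of bananas.
Minimize 0.63x1 + 0.37x2 + 0.24x3 s.t.:
  2x1 + 43x2 + 35x3 ≥ 33   (carbohydrate)
  12x3 ≥ 24   (vitamin C)
  204x1 + 19x2 + 8x3 ≥ 215   (calcium)
  x1, x2, x3 ≥ 0.
The optimal basis is {tofu, bananas}; brown rice drops out. Binding constraints: vitamin C and calcium.
Optimal quantities: tofu = 0.9755 servings, bananas = 2 servings.
Hence cost = 0.63·0.9755 + 0.24·2 = £1.0946.

£1.09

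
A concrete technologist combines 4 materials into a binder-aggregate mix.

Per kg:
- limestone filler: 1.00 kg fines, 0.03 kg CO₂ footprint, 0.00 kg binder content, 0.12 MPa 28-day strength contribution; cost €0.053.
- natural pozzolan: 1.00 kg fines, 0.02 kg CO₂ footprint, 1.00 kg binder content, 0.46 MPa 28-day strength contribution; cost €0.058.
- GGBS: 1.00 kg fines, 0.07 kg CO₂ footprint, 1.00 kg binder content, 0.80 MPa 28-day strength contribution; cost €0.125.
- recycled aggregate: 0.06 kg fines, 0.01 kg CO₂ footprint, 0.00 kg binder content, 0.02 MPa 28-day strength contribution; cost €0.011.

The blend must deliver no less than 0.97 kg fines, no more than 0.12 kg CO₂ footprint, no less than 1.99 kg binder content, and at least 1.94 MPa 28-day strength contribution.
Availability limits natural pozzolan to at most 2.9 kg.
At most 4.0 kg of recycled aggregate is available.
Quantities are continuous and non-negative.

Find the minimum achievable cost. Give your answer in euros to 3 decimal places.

€0.263

Let x1 = kg of limestone filler, x2 = kg of natural pozzolan, x3 = kg of GGBS, x4 = kg of recycled aggregate.
Minimise 0.053x1 + 0.058x2 + 0.125x3 + 0.011x4 s.t.:
  1x1 + 1x2 + 1x3 + 0.06x4 ≥ 0.97   (fines)
  0.03x1 + 0.02x2 + 0.07x3 + 0.01x4 ≤ 0.12   (CO₂ footprint)
  1x2 + 1x3 ≥ 1.99   (binder content)
  0.12x1 + 0.46x2 + 0.8x3 + 0.02x4 ≥ 1.94   (28-day strength contribution)
  x2 ≤ 2.9
  x4 ≤ 4
  x1, x2, x3, x4 ≥ 0.
At the optimum only natural pozzolan, GGBS are positive (limestone filler, recycled aggregate = 0). There the 28-day strength contribution and the natural pozzolan cap constraints are tight.
Solving gives x2 = 2.9, x3 = 0.7575.
Objective = 0.058·2.9 + 0.125·0.7575 = 0.26289.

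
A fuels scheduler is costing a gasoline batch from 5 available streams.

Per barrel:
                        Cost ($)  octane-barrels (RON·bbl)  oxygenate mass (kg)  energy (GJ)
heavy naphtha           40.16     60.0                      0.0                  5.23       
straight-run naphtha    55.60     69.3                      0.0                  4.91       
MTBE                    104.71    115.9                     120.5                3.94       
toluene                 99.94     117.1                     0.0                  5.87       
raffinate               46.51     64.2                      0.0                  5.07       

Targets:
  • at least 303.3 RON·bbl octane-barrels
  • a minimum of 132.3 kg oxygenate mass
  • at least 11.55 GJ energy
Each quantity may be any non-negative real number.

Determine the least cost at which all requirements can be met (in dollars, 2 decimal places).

Treat it as an LP. Let x1 = barrels of heavy naphtha, x2 = barrels of straight-run naphtha, x3 = barrels of MTBE, x4 = barrels of toluene, x5 = barrels of raffinate.
min 40.16x1 + 55.6x2 + 104.71x3 + 99.94x4 + 46.51x5 with:
  60x1 + 69.3x2 + 115.9x3 + 117.1x4 + 64.2x5 ≥ 303.3   (octane-barrels)
  120.5x3 ≥ 132.3   (oxygenate mass)
  5.23x1 + 4.91x2 + 3.94x3 + 5.87x4 + 5.07x5 ≥ 11.55   (energy)
  x1, x2, x3, x4, x5 ≥ 0.
At the optimum only heavy naphtha, MTBE are positive (straight-run naphtha, toluene, raffinate = 0). There the octane-barrels and oxygenate mass constraints are tight.
That vertex is x1 = 2.934, x3 = 1.098.
Total cost: 40.16·2.934 + 104.71·1.098 = 232.8010.

$232.80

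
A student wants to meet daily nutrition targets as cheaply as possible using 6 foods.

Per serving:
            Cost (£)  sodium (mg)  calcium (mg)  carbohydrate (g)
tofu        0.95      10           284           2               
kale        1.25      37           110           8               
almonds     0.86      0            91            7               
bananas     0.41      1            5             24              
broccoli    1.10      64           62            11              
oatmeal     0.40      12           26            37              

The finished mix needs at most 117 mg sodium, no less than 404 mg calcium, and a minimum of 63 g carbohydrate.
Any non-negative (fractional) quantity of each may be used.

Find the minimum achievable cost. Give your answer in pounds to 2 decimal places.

£1.86

Let x1 = servings of tofu, x2 = servings of kale, x3 = servings of almonds, x4 = servings of bananas, x5 = servings of broccoli, x6 = servings of oatmeal.
min 0.95x1 + 1.25x2 + 0.86x3 + 0.41x4 + 1.1x5 + 0.4x6 subject to:
  10x1 + 37x2 + 1x4 + 64x5 + 12x6 ≤ 117   (sodium)
  284x1 + 110x2 + 91x3 + 5x4 + 62x5 + 26x6 ≥ 404   (calcium)
  2x1 + 8x2 + 7x3 + 24x4 + 11x5 + 37x6 ≥ 63   (carbohydrate)
  x1, x2, x3, x4, x5, x6 ≥ 0.
At the optimum only tofu, oatmeal are positive (kale, almonds, bananas, broccoli = 0). The calcium and carbohydrate requirements are met with equality.
So tofu = 1.273 servings, oatmeal = 1.634 servings.
Objective = 0.95·1.273 + 0.4·1.634 = 1.8630.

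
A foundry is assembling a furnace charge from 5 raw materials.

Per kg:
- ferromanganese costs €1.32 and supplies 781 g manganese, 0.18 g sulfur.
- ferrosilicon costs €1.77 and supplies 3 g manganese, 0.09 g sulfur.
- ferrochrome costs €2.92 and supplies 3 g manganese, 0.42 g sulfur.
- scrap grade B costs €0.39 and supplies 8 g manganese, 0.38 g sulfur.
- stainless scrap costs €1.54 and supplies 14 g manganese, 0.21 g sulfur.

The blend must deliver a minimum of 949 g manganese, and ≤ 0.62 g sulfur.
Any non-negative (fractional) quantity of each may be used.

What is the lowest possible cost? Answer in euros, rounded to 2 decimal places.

€1.60

Treat it as an LP. Let x1 = kg of ferromanganese, x2 = kg of ferrosilicon, x3 = kg of ferrochrome, x4 = kg of scrap grade B, x5 = kg of stainless scrap.
Minimise 1.32x1 + 1.77x2 + 2.92x3 + 0.39x4 + 1.54x5 with:
  781x1 + 3x2 + 3x3 + 8x4 + 14x5 ≥ 949   (manganese)
  0.18x1 + 0.09x2 + 0.42x3 + 0.38x4 + 0.21x5 ≤ 0.62   (sulfur)
  x1, x2, x3, x4, x5 ≥ 0.
The minimum-cost mix takes nothing from ferrosilicon, ferrochrome, scrap grade B, stainless scrap — only ferromanganese. The manganese requirement is met with equality.
So ferromanganese = 1.215 kg.
Cost = 1.32·1.215 = 1.6038.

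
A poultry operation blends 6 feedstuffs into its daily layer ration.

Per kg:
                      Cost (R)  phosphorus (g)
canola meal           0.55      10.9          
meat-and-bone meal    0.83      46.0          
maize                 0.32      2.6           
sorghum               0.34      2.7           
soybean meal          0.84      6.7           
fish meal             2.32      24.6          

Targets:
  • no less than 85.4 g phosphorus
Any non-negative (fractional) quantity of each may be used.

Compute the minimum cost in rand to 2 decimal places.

R1.54

This is a linear program. Let x1 = kg of canola meal, x2 = kg of meat-and-bone meal, x3 = kg of maize, x4 = kg of sorghum, x5 = kg of soybean meal, x6 = kg of fish meal.
min 0.55x1 + 0.83x2 + 0.32x3 + 0.34x4 + 0.84x5 + 2.32x6 with:
  10.9x1 + 46x2 + 2.6x3 + 2.7x4 + 6.7x5 + 24.6x6 ≥ 85.4   (phosphorus)
  x1, x2, x3, x4, x5, x6 ≥ 0.
The cheapest feasible vertex uses only meat-and-bone meal; canola meal, maize, sorghum, soybean meal, fish meal are not used. Binding constraint: phosphorus.
So meat-and-bone meal = 1.857 kg.
Total cost: 0.83·1.857 = 1.5413.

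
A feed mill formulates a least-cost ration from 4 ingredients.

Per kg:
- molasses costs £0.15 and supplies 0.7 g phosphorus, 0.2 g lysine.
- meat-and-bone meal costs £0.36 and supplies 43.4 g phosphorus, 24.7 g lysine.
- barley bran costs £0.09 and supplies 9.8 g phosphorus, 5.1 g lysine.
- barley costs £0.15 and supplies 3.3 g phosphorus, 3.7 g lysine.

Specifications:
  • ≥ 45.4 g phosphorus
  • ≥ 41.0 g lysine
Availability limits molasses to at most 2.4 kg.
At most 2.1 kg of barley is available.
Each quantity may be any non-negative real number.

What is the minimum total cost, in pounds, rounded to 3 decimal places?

£0.598

Let x1 = kg of molasses, x2 = kg of meat-and-bone meal, x3 = kg of barley bran, x4 = kg of barley.
Minimise 0.15x1 + 0.36x2 + 0.09x3 + 0.15x4 with:
  0.7x1 + 43.4x2 + 9.8x3 + 3.3x4 ≥ 45.4   (phosphorus)
  0.2x1 + 24.7x2 + 5.1x3 + 3.7x4 ≥ 41   (lysine)
  x1 ≤ 2.4
  x4 ≤ 2.1
  x1, x2, x3, x4 ≥ 0.
At the optimum only meat-and-bone meal is positive (molasses, barley bran, barley = 0). The lysine requirement is met with equality.
Solving gives x2 = 1.66.
Cost = 0.36·1.66 = 0.59760.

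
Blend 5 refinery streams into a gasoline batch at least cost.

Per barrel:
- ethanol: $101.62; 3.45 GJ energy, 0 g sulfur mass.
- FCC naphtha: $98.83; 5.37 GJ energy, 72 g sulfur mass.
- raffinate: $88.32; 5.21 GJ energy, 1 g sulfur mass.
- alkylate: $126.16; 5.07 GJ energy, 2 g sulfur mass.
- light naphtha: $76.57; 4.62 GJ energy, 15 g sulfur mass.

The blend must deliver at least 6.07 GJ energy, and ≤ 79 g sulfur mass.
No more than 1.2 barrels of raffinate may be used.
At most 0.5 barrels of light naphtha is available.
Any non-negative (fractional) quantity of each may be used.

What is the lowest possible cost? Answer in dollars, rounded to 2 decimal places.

$102.02

Treat it as an LP. Let x1 = barrels of ethanol, x2 = barrels of FCC naphtha, x3 = barrels of raffinate, x4 = barrels of alkylate, x5 = barrels of light naphtha.
Minimise 101.62x1 + 98.83x2 + 88.32x3 + 126.16x4 + 76.57x5 with:
  3.45x1 + 5.37x2 + 5.21x3 + 5.07x4 + 4.62x5 ≥ 6.07   (energy)
  72x2 + 1x3 + 2x4 + 15x5 ≤ 79   (sulfur mass)
  x3 ≤ 1.2
  x5 ≤ 0.5
  x1, x2, x3, x4, x5 ≥ 0.
The optimal basis is {raffinate, light naphtha}; ethanol, FCC naphtha, alkylate drop out. Binding constraints: energy and the light naphtha cap.
Solving gives x3 = 0.72169, x5 = 0.5.
Hence cost = 88.32·0.72169 + 76.57·0.5 = $102.0247.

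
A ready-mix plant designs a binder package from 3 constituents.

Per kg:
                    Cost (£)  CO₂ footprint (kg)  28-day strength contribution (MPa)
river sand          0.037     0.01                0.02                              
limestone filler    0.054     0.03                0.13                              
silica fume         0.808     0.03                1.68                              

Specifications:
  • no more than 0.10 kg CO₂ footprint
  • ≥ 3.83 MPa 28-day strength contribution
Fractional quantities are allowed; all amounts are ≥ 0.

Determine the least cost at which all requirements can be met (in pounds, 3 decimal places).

Let x1 = kg of river sand, x2 = kg of limestone filler, x3 = kg of silica fume.
min 0.037x1 + 0.054x2 + 0.808x3 s.t.:
  0.01x1 + 0.03x2 + 0.03x3 ≤ 0.1   (CO₂ footprint)
  0.02x1 + 0.13x2 + 1.68x3 ≥ 3.83   (28-day strength contribution)
  x1, x2, x3 ≥ 0.
The cheapest feasible vertex uses only limestone filler, silica fume; river sand is not used. Binding constraints: CO₂ footprint and 28-day strength contribution.
So limestone filler = 1.142 kg, silica fume = 2.191 kg.
Objective = 0.054·1.142 + 0.808·2.191 = 1.83200.

£1.832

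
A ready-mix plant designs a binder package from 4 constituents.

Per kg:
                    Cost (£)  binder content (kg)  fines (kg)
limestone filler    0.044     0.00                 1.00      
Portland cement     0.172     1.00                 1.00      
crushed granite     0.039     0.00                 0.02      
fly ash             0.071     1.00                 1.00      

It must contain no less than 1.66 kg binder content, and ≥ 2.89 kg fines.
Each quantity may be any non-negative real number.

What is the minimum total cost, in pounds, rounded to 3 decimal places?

Let x1 = kg of limestone filler, x2 = kg of Portland cement, x3 = kg of crushed granite, x4 = kg of fly ash.
Minimise 0.044x1 + 0.172x2 + 0.039x3 + 0.071x4 with:
  1x2 + 1x4 ≥ 1.66   (binder content)
  1x1 + 1x2 + 0.02x3 + 1x4 ≥ 2.89   (fines)
  x1, x2, x3, x4 ≥ 0.
The cheapest feasible vertex uses only limestone filler, fly ash; Portland cement, crushed granite are not used. Binding constraints: binder content and fines.
That vertex is x1 = 1.23, x4 = 1.66.
Total cost: 0.044·1.23 + 0.071·1.66 = 0.17198.

£0.172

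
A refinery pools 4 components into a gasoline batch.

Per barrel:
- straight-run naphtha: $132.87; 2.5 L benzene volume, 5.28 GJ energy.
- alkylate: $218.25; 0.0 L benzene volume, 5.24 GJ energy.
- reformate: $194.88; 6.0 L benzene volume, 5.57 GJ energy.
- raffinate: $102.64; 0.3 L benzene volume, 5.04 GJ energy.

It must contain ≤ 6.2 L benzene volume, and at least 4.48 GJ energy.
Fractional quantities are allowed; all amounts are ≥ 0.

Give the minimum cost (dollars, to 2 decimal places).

Treat it as an LP. Let x1 = barrels of straight-run naphtha, x2 = barrels of alkylate, x3 = barrels of reformate, x4 = barrels of raffinate.
min 132.87x1 + 218.25x2 + 194.88x3 + 102.64x4 subject to:
  2.5x1 + 6x3 + 0.3x4 ≤ 6.2   (benzene volume)
  5.28x1 + 5.24x2 + 5.57x3 + 5.04x4 ≥ 4.48   (energy)
  x1, x2, x3, x4 ≥ 0.
The minimum-cost mix takes nothing from straight-run naphtha, alkylate, reformate — only raffinate. Binding constraint: energy.
Optimal quantities: raffinate = 0.8889 barrels.
Cost = 102.64·0.8889 = 91.2367.

$91.24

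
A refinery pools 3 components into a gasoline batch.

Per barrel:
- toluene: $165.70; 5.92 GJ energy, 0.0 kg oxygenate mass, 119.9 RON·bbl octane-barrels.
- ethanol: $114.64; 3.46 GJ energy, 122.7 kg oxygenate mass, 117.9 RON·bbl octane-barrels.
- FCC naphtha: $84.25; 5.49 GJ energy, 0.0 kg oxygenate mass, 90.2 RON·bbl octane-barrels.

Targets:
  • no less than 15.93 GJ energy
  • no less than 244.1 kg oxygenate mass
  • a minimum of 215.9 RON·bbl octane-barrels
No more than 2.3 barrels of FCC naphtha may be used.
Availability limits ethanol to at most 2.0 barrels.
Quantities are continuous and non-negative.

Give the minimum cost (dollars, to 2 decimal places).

Treat it as an LP. Let x1 = barrels of toluene, x2 = barrels of ethanol, x3 = barrels of FCC naphtha.
Minimize 165.7x1 + 114.64x2 + 84.25x3 s.t.:
  5.92x1 + 3.46x2 + 5.49x3 ≥ 15.93   (energy)
  122.7x2 ≥ 244.1   (oxygenate mass)
  119.9x1 + 117.9x2 + 90.2x3 ≥ 215.9   (octane-barrels)
  x3 ≤ 2.3
  x2 ≤ 2
  x1, x2, x3 ≥ 0.
The minimum-cost mix takes nothing from toluene — only ethanol, FCC naphtha. Binding constraints: energy and oxygenate mass.
So ethanol = 1.98941 barrels, FCC naphtha = 1.64784 barrels.
Objective = 114.64·1.98941 + 84.25·1.64784 = 366.8965.

$366.90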